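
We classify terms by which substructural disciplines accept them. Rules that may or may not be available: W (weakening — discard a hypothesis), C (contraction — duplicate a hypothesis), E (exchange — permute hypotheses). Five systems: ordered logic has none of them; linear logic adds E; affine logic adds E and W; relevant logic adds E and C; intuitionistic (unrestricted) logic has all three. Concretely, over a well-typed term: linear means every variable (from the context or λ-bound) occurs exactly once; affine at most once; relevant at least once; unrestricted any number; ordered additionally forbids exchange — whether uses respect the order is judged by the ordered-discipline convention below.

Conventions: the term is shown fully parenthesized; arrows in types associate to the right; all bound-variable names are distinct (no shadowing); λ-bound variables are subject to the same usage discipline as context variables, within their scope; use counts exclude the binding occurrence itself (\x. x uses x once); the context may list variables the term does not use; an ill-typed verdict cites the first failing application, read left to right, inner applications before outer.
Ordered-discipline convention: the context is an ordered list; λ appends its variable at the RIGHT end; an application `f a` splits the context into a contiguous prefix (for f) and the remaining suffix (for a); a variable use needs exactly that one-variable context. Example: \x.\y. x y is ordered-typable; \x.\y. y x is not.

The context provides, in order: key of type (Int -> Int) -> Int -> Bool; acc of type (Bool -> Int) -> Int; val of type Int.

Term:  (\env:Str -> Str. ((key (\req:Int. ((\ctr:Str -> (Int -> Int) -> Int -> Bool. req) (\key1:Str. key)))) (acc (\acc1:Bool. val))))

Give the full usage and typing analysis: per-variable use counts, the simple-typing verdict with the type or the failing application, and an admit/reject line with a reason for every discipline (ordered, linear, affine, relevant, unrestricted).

counts: key: 2; acc: 1; val: 1; env (λ-bound): 0; req (λ-bound): 1; ctr (λ-bound): 0; key1 (λ-bound): 0; acc1 (λ-bound): 0
use order (left to right): key, req, key, acc, val
typing: well-typed — term : (Str -> Str) -> Bool
ordered: ✗ — uses contraction: key ×2; env, ctr, key1, acc1 left unused
linear: ✗ — uses contraction: key ×2; env, ctr, key1, acc1 left unused
affine: ✗ — uses contraction: key ×2
relevant: ✗ — env, ctr, key1, acc1 left unused
unrestricted: ✓ — simply typable at (Str -> Str) -> Bool; W, C, E all held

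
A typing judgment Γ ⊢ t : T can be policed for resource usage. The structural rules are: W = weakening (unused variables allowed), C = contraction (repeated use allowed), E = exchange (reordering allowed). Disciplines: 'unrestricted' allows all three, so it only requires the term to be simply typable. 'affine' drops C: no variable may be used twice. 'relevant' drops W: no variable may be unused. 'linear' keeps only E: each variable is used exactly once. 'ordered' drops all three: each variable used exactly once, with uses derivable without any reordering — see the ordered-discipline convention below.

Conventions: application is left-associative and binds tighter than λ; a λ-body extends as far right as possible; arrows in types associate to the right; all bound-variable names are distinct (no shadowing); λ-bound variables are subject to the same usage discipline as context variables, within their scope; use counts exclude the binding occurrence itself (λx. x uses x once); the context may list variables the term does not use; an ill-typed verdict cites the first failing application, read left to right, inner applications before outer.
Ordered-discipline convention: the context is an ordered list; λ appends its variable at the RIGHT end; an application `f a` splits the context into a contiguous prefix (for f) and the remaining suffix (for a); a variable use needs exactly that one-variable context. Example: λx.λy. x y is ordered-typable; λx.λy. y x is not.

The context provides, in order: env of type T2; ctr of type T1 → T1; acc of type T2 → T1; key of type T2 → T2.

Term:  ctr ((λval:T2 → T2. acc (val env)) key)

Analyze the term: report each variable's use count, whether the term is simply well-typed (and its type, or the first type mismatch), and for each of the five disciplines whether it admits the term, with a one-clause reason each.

use counts: env ×1, ctr ×1, acc ×1, key ×1, val (λ-bound) ×1
use order (left to right): ctr, acc, val, env, key
typing: well-typed at T1
ordered ✗ (needs exchange: uses follow ctr, acc, val, env, key)
linear ✓ (single use per variable (env, ctr, acc, key, val))
affine ✓ (none of env, ctr, acc, key, val used more than once)
relevant ✓ (none of env, ctr, acc, key, val goes unused)
unrestricted ✓ (simply typable at T1; W, C, E all held)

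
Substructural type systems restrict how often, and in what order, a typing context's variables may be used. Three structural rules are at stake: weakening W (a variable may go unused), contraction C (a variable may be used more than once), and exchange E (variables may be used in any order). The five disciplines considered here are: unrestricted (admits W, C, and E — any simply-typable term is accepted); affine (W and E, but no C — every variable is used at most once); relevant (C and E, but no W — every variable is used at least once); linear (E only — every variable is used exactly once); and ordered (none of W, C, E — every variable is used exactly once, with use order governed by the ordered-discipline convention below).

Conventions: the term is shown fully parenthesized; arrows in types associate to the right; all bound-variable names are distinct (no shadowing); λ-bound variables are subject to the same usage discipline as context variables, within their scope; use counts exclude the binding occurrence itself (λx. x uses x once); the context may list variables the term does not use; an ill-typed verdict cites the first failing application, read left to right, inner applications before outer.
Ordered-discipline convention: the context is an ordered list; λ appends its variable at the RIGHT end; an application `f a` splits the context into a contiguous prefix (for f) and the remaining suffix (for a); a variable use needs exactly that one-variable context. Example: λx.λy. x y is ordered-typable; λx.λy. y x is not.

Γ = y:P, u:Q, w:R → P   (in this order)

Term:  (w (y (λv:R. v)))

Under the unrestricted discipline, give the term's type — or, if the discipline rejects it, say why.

not well-typed under unrestricted — not simply typable
variable uses: y ×1, u ×0, w ×1, v (λ-bound) ×1
left-to-right use order: w, y, v
typing: ill-typed: can't apply a value of type P
all disciplines: ordered ✗ | linear ✗ | affine ✗ | relevant ✗ | unrestricted ✗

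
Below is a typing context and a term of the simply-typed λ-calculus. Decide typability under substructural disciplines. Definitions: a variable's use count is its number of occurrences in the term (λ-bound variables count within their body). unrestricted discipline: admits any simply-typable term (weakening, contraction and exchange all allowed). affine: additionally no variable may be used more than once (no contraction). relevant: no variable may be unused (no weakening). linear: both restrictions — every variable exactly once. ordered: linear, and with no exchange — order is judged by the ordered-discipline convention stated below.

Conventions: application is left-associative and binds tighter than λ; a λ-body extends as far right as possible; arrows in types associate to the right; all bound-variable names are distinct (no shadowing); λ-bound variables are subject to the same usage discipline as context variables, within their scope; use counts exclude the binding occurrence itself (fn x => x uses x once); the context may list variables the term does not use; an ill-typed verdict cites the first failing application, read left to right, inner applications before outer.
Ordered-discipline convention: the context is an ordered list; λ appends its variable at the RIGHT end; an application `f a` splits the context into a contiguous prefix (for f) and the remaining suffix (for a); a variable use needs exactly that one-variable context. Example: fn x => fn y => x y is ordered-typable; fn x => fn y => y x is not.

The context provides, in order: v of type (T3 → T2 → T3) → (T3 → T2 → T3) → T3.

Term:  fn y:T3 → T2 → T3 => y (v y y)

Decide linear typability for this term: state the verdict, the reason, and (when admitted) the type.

no — needs contraction — y ×3
usage: v=1; y [bound]=3
uses in reading order: y, v, y, y
typing: well-typed — term : (T3 → T2 → T3) → T2 → T3
all disciplines: ordered ✗ · linear ✗ · affine ✗ · relevant ✓ · unrestricted ✓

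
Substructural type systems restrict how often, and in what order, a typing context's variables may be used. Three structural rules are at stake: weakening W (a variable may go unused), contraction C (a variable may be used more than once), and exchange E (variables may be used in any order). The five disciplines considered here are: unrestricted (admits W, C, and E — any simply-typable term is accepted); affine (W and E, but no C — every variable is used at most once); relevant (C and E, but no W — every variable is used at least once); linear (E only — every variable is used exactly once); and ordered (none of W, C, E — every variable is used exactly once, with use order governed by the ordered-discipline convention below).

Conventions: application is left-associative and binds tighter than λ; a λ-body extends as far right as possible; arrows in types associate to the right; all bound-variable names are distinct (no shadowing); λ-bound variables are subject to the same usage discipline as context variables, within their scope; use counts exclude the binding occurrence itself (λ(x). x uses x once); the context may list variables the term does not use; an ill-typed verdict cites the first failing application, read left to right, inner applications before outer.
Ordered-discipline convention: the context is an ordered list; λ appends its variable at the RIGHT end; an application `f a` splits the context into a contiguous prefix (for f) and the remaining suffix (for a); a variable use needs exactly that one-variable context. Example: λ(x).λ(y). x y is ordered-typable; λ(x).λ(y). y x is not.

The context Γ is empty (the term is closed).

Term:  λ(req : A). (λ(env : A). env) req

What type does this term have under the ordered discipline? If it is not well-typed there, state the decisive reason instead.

term : A -> A
use counts: req [bound] ×1; env [bound] ×1
uses in reading order: env, req
typing: well-typed at A -> A
across the five disciplines: ordered ✓, linear ✓, affine ✓, relevant ✓, unrestricted ✓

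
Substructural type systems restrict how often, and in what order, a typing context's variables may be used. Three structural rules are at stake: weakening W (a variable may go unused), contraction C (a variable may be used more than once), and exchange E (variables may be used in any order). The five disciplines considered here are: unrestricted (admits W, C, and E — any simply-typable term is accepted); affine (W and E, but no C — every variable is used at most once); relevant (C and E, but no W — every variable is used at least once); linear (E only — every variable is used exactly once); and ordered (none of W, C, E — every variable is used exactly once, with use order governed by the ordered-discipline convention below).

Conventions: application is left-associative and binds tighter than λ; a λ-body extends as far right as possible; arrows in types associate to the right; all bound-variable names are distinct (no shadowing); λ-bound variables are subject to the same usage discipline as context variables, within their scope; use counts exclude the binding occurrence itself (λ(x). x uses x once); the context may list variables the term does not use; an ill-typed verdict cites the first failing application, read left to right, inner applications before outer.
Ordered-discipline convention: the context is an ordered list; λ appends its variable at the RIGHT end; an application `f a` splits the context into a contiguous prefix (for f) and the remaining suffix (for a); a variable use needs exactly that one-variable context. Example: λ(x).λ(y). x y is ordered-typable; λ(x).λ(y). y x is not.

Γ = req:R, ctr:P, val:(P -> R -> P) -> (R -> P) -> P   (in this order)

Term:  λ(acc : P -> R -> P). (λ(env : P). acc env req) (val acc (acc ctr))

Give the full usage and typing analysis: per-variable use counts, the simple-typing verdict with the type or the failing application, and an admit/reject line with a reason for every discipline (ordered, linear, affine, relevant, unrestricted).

variable uses: req: 1; ctr: 1; val: 1; acc [bound]: 3; env [bound]: 1
order of uses: acc, env, req, val, acc, acc, ctr
typing: well-typed — term : (P -> R -> P) -> P
ordered: ✗ — repeated use of acc ×3
linear: ✗ — repeated use of acc ×3
affine: ✗ — repeated use of acc ×3
relevant: ✓ — at least one use each (req, ctr, val, acc, env)
unrestricted: ✓ — typability at (P -> R -> P) -> P is all that's needed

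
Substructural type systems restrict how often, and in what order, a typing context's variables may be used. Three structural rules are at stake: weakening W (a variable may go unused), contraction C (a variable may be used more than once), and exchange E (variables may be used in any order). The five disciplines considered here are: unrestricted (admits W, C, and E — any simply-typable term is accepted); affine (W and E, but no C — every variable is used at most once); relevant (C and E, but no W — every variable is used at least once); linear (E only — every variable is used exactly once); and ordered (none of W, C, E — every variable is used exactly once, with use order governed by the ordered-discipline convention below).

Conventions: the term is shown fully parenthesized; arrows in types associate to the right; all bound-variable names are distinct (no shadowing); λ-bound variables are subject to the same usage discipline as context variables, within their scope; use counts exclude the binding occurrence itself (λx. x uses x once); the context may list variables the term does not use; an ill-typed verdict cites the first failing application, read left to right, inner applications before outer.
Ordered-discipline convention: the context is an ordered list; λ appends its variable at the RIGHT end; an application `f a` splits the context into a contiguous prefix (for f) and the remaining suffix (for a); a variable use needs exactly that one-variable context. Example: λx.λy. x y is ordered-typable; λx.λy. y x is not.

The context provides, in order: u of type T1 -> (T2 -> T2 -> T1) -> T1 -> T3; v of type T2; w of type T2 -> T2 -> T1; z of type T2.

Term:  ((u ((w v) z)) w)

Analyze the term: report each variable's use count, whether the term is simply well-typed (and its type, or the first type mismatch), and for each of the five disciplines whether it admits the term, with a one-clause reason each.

variable uses: u=1, v=1, w=2, z=1
use order (left to right): u, w, v, z, w
typing: well-typed — term : T1 -> T3
ordered: ✗ — repeated use of w ×2
linear: ✗ — repeated use of w ×2
affine: ✗ — repeated use of w ×2
relevant: ✓ — u, v, w, z: all used, weakening unneeded
unrestricted: ✓ — type-checks (T1 -> T3) and nothing is barred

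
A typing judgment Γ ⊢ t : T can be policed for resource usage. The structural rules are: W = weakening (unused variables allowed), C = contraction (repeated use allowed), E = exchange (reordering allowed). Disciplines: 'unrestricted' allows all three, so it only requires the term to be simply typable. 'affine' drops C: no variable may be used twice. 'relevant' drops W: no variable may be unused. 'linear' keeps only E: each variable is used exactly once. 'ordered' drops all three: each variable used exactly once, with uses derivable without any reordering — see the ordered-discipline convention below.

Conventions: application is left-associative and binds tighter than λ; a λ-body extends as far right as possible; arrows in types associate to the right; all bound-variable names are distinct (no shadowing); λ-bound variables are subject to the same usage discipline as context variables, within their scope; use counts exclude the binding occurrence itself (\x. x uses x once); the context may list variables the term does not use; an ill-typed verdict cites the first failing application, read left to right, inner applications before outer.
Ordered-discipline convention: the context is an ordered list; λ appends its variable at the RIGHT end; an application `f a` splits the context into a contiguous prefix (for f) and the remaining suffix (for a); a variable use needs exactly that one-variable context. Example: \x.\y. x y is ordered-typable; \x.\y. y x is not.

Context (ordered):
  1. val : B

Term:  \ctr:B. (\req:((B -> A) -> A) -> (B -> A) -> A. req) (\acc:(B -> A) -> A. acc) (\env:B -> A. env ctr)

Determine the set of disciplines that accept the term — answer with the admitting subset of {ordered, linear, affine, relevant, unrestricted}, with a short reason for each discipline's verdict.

accepted by: affine, unrestricted
variable uses: val: 0; ctr (bound): 1; req (bound): 1; acc (bound): 1; env (bound): 1
use order (left to right): req, acc, env, ctr
typing: well-typed at B -> (B -> A) -> A
ordered ✗ (needs weakening: val unused)
linear ✗ (needs weakening: val unused)
affine ✓ (no duplicate uses among val, ctr, req, acc, env)
relevant ✗ (needs weakening: val unused)
unrestricted ✓ (type-checks (B -> (B -> A) -> A) and nothing is barred)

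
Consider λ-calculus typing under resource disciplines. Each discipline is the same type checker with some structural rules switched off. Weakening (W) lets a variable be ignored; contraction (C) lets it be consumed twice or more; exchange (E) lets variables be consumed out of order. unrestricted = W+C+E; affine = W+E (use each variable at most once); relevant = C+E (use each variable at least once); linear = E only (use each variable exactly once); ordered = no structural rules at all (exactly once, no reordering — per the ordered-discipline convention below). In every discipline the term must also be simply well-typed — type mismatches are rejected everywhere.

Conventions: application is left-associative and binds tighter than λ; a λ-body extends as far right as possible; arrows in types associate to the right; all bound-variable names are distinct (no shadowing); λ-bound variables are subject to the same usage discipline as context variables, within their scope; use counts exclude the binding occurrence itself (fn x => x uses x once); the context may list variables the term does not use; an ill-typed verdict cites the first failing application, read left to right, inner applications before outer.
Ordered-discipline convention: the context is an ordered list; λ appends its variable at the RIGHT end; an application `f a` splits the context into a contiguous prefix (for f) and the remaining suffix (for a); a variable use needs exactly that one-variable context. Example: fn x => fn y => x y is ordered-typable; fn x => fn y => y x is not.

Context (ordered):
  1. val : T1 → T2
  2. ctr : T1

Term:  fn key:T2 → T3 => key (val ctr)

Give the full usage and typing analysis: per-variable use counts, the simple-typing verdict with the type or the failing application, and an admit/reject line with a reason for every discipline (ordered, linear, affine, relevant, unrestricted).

counts: val: 1×, ctr: 1×, key [bound]: 1×
left-to-right use order: key, val, ctr
typing: ✓ — (T2 → T3) → T3
ordered: ✗ — no contiguous prefix/suffix split fits key, val, ctr
linear: ✓ — each of val, ctr, key used exactly once
affine: ✓ — no duplicate uses among val, ctr, key
relevant: ✓ — none of val, ctr, key goes unused
unrestricted: ✓ — typability at (T2 → T3) → T3 is all that's needed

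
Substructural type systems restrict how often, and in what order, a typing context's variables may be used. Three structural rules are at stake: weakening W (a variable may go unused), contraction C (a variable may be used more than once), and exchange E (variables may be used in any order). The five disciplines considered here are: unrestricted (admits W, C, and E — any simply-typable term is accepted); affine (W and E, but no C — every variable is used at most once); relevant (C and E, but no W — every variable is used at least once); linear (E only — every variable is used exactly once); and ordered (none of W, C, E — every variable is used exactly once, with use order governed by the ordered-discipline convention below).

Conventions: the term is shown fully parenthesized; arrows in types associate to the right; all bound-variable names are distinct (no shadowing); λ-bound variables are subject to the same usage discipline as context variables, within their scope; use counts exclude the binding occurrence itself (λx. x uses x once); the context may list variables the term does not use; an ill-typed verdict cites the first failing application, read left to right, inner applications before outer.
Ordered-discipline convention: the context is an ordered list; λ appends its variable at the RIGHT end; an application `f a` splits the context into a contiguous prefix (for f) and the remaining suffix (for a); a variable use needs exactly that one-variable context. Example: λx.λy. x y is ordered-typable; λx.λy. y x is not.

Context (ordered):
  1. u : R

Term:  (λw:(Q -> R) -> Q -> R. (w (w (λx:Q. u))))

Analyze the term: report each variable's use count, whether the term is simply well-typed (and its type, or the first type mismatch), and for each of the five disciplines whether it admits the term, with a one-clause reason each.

usage: u=1, w (λ-bound)=2, x (λ-bound)=0
use order (left to right): w, w, u
typing: well-typed at ((Q -> R) -> Q -> R) -> Q -> R
ordered: ✗ — repeated use of w ×2; unused: x — weakening required
linear: ✗ — repeated use of w ×2; unused: x — weakening required
affine: ✗ — repeated use of w ×2
relevant: ✗ — unused: x — weakening required
unrestricted: ✓ — well-typed at ((Q -> R) -> Q -> R) -> Q -> R; no restrictions here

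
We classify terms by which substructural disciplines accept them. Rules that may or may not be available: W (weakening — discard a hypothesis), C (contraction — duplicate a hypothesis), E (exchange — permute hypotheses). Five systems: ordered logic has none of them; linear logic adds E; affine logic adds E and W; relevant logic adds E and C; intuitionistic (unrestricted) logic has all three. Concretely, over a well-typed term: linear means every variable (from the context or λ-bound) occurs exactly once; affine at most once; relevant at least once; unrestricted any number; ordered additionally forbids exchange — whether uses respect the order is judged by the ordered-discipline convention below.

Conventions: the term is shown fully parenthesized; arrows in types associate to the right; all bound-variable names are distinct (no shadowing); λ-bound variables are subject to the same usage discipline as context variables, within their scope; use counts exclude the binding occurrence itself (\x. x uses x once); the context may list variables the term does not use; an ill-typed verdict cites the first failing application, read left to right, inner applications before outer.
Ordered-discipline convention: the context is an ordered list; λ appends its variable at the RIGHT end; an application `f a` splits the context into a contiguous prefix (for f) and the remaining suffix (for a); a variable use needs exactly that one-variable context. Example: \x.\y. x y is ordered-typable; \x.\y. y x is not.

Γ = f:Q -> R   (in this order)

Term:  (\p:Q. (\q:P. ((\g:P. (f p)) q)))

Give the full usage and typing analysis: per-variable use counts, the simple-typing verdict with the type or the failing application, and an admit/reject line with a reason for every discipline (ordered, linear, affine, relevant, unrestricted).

usage: f: 1; p (bound): 1; q (bound): 1; g (bound): 0
use order (left to right): f, p, q
typing: the term checks, with type Q -> P -> R
ordered ✗ (needs weakening: g unused)
linear ✗ (needs weakening: g unused)
affine ✓ (no duplicate uses among f, p, q, g)
relevant ✗ (needs weakening: g unused)
unrestricted ✓ (simply typable at Q -> P -> R; W, C, E all held)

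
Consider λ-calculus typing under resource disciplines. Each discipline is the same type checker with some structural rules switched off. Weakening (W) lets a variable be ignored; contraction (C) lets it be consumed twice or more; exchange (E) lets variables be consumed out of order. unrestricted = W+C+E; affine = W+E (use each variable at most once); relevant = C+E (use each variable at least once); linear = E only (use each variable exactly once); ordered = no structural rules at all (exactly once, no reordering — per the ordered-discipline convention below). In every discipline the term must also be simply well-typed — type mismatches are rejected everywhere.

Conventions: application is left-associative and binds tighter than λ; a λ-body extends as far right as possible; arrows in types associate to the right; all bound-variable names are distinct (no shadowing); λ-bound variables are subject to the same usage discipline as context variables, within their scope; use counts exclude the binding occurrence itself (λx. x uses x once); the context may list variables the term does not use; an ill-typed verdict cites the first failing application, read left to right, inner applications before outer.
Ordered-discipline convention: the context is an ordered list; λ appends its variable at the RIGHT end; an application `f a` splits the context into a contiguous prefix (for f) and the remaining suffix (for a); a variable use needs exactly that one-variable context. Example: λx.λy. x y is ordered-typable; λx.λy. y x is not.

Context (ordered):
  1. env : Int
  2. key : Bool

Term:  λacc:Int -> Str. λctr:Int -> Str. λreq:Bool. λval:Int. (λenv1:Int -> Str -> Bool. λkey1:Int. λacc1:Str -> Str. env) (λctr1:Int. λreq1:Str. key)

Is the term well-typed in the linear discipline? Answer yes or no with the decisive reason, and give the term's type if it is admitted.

no — needs weakening: acc, ctr, req, val, env1, key1, acc1, ctr1, req1 unused
usage: env=1; key=1; acc (λ-bound)=0; ctr (λ-bound)=0; req (λ-bound)=0; val (λ-bound)=0; env1 (λ-bound)=0; key1 (λ-bound)=0; acc1 (λ-bound)=0; ctr1 (λ-bound)=0; req1 (λ-bound)=0
uses in reading order: env, key
typing: ✓ — (Int -> Str) -> (Int -> Str) -> Bool -> Int -> Int -> (Str -> Str) -> Int
summary: ordered ✗, linear ✗, affine ✓, relevant ✗, unrestricted ✓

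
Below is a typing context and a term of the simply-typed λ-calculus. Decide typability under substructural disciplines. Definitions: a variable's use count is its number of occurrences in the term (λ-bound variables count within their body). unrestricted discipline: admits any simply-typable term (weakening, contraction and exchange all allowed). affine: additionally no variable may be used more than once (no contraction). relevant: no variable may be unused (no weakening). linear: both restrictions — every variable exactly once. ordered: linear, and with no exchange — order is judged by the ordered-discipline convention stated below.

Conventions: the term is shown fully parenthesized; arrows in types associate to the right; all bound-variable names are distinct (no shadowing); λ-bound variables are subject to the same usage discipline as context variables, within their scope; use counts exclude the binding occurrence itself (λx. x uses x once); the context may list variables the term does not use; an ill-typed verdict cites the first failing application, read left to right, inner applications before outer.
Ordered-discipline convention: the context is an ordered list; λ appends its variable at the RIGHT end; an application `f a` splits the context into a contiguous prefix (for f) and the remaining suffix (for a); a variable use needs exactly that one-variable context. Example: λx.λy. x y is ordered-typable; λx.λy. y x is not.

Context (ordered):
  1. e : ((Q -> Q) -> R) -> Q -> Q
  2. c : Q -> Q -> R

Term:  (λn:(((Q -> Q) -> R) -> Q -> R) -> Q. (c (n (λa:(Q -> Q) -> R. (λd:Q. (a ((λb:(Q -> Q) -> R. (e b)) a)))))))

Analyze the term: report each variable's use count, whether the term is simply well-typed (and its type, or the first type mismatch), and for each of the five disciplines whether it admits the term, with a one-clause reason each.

counts: e=1; c=1; n [bound]=1; a [bound]=2; d [bound]=0; b [bound]=1
uses in reading order: c, n, a, e, b, a
typing: well-typed — term : ((((Q -> Q) -> R) -> Q -> R) -> Q) -> Q -> R
ordered: ✗, uses contraction: a ×2; unused: d — weakening required
linear: ✗, uses contraction: a ×2; unused: d — weakening required
affine: ✗, uses contraction: a ×2
relevant: ✗, unused: d — weakening required
unrestricted: ✓, typability at ((((Q -> Q) -> R) -> Q -> R) -> Q) -> Q -> R is all that's needed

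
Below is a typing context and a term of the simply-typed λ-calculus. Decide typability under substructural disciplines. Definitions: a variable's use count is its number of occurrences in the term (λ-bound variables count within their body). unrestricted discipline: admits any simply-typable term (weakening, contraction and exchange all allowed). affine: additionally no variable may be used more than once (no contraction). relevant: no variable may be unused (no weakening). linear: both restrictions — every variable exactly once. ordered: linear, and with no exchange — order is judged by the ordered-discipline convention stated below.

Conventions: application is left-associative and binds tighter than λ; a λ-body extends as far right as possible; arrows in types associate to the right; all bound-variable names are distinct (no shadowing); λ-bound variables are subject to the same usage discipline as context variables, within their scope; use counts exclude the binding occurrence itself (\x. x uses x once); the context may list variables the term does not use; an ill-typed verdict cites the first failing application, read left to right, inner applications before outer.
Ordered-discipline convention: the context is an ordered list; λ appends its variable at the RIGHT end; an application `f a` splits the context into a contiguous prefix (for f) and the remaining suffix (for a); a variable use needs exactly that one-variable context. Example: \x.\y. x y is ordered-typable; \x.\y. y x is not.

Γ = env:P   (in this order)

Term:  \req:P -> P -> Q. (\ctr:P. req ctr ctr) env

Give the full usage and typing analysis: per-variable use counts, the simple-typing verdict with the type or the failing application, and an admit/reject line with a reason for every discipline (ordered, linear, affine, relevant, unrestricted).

variable uses: env ×1, req (bound) ×1, ctr (bound) ×2
order of uses: req, ctr, ctr, env
typing: the term checks, with type (P -> P -> Q) -> Q
ordered: ✗ — needs contraction — ctr ×2
linear: ✗ — needs contraction — ctr ×2
affine: ✗ — needs contraction — ctr ×2
relevant: ✓ — at least one use each (env, req, ctr)
unrestricted: ✓ — type-checks ((P -> P -> Q) -> Q) and nothing is barred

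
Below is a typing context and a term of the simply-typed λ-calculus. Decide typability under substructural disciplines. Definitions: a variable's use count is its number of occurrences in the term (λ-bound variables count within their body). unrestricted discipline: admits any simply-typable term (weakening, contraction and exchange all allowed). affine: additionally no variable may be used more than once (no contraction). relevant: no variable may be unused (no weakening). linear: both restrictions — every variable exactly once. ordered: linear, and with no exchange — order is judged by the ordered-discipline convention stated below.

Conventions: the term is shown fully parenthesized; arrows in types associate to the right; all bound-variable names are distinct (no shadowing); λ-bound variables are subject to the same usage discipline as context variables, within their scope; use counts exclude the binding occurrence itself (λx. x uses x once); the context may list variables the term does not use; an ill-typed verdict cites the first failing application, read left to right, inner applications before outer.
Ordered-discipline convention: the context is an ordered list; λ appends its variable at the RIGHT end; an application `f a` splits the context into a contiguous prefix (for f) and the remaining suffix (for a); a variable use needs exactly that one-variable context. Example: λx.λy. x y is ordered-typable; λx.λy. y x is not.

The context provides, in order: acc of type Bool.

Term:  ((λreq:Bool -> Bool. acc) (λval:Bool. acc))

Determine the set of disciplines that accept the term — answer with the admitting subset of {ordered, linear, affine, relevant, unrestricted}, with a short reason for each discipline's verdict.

accepted by: unrestricted
counts: acc: 2, req [bound]: 0, val [bound]: 0
left-to-right use order: acc, acc
typing: the term checks, with type Bool
ordered ✗ (repeated use of acc ×2; req, val left unused)
linear ✗ (repeated use of acc ×2; req, val left unused)
affine ✗ (repeated use of acc ×2)
relevant ✗ (req, val left unused)
unrestricted ✓ (simply typable at Bool; W, C, E all held)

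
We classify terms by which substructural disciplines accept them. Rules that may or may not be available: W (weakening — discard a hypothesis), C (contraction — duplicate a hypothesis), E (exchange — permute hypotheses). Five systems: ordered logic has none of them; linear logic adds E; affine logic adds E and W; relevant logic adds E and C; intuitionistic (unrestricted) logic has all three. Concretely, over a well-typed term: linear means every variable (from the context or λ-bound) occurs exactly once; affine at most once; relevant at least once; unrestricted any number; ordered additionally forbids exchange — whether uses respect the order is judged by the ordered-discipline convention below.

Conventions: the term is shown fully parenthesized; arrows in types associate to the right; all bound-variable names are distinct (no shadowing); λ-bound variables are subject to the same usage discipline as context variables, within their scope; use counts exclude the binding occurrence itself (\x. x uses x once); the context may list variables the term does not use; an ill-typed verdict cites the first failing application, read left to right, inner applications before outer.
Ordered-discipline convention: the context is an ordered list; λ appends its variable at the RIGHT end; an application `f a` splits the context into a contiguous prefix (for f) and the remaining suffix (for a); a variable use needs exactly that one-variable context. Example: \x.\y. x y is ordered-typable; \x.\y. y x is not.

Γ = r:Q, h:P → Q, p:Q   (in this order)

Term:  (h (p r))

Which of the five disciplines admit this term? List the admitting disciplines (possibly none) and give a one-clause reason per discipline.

admitting disciplines: none
use counts: r: 1×, h: 1×, p: 1×
use order (left to right): h, p, r
typing: ill-typed: can't apply a value of type Q
ordered: ✗, fails simple typing
linear: ✗, a type mismatch blocks all five
affine: ✗, the type mismatch rejects it
relevant: ✗, not simply typable
unrestricted: ✗, fails simple typing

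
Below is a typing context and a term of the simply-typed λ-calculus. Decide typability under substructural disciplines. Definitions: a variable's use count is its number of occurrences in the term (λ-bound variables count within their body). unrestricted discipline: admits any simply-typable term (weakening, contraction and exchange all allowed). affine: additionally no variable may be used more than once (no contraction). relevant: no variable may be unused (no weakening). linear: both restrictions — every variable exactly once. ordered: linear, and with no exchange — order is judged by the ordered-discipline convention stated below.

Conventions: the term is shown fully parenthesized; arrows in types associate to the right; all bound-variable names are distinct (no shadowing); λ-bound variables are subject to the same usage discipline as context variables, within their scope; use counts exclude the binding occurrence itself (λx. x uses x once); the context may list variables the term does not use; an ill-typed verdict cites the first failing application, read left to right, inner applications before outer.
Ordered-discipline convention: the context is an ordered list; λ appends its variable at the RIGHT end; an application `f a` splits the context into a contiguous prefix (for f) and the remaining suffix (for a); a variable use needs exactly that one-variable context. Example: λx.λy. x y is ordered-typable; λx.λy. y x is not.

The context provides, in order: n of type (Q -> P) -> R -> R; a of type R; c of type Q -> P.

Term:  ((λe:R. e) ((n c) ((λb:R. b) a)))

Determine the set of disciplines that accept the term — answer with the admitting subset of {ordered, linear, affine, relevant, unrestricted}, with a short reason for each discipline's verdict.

admitting disciplines: linear, affine, relevant, unrestricted
use counts: n: 1, a: 1, c: 1, e (bound): 1, b (bound): 1
uses in reading order: e, n, c, b, a
typing: well-typed — term : R
ordered: ✗, needs exchange: uses follow e, n, c, b, a
linear: ✓, exactly-once usage across n, a, c, e, b
affine: ✓, at most one use each (n, a, c, e, b)
relevant: ✓, at least one use each (n, a, c, e, b)
unrestricted: ✓, type-checks (R) and nothing is barred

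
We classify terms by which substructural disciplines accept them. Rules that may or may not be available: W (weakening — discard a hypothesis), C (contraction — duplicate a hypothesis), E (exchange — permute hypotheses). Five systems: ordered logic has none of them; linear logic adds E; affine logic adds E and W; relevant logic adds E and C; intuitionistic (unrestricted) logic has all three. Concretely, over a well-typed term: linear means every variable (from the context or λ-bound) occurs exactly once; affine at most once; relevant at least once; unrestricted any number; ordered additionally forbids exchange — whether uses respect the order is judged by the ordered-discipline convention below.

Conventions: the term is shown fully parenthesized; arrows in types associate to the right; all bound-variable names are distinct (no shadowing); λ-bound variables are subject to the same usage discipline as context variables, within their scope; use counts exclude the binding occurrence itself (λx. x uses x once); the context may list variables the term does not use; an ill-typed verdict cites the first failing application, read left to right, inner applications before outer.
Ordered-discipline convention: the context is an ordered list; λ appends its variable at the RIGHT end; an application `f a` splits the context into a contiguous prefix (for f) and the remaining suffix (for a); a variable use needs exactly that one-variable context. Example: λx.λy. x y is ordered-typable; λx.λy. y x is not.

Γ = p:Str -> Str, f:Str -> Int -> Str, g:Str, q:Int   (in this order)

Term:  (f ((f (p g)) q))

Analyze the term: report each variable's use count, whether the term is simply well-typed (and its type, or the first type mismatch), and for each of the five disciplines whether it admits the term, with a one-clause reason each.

variable uses: p ×1; f ×2; g ×1; q ×1
uses in reading order: f, f, p, g, q
typing: well-typed — term : Int -> Str
ordered: ✗ — f ×2 used more than once (contraction)
linear: ✗ — f ×2 used more than once (contraction)
affine: ✗ — f ×2 used more than once (contraction)
relevant: ✓ — none of p, f, g, q goes unused
unrestricted: ✓ — typability at Int -> Str is all that's needed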